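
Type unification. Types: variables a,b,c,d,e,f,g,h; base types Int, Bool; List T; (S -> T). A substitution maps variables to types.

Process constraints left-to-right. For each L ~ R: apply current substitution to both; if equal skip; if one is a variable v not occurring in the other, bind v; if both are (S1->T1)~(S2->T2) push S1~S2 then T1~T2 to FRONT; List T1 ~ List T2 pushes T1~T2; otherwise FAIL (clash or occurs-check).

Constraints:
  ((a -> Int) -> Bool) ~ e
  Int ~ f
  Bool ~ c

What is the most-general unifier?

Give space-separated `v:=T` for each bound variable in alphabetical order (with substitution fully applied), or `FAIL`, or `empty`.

step 1: unify ((a -> Int) -> Bool) ~ e  [subst: {-} | 2 pending]
  bind e := ((a -> Int) -> Bool)
step 2: unify Int ~ f  [subst: {e:=((a -> Int) -> Bool)} | 1 pending]
  bind f := Int
step 3: unify Bool ~ c  [subst: {e:=((a -> Int) -> Bool), f:=Int} | 0 pending]
  bind c := Bool

Answer: c:=Bool e:=((a -> Int) -> Bool) f:=Int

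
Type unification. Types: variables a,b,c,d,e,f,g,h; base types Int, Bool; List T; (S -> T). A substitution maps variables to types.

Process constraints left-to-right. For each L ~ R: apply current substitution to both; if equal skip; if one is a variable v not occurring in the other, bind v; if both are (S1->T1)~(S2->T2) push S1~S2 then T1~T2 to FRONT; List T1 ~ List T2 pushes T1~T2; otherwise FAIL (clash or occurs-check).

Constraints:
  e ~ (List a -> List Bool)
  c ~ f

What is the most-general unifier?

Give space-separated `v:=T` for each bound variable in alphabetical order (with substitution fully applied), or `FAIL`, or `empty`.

Answer: c:=f e:=(List a -> List Bool)

Derivation:
step 1: unify e ~ (List a -> List Bool)  [subst: {-} | 1 pending]
  bind e := (List a -> List Bool)
step 2: unify c ~ f  [subst: {e:=(List a -> List Bool)} | 0 pending]
  bind c := f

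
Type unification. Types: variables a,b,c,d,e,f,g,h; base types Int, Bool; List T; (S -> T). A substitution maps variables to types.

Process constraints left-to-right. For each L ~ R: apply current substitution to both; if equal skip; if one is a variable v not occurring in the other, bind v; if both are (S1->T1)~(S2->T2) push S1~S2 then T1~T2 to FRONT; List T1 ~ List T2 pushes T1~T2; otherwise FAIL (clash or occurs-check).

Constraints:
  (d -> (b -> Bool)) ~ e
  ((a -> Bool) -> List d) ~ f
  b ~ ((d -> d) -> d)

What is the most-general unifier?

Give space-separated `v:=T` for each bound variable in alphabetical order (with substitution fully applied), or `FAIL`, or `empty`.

Answer: b:=((d -> d) -> d) e:=(d -> (((d -> d) -> d) -> Bool)) f:=((a -> Bool) -> List d)

Derivation:
step 1: unify (d -> (b -> Bool)) ~ e  [subst: {-} | 2 pending]
  bind e := (d -> (b -> Bool))
step 2: unify ((a -> Bool) -> List d) ~ f  [subst: {e:=(d -> (b -> Bool))} | 1 pending]
  bind f := ((a -> Bool) -> List d)
step 3: unify b ~ ((d -> d) -> d)  [subst: {e:=(d -> (b -> Bool)), f:=((a -> Bool) -> List d)} | 0 pending]
  bind b := ((d -> d) -> d)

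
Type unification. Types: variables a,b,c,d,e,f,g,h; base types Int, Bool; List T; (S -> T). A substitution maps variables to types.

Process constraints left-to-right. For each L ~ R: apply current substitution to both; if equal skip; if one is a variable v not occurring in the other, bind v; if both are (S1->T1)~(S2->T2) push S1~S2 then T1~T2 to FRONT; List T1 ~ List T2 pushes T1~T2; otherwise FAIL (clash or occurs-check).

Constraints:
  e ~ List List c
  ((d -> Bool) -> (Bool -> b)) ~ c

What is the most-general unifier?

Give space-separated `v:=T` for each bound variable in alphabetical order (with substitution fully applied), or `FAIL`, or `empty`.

Answer: c:=((d -> Bool) -> (Bool -> b)) e:=List List ((d -> Bool) -> (Bool -> b))

Derivation:
step 1: unify e ~ List List c  [subst: {-} | 1 pending]
  bind e := List List c
step 2: unify ((d -> Bool) -> (Bool -> b)) ~ c  [subst: {e:=List List c} | 0 pending]
  bind c := ((d -> Bool) -> (Bool -> b))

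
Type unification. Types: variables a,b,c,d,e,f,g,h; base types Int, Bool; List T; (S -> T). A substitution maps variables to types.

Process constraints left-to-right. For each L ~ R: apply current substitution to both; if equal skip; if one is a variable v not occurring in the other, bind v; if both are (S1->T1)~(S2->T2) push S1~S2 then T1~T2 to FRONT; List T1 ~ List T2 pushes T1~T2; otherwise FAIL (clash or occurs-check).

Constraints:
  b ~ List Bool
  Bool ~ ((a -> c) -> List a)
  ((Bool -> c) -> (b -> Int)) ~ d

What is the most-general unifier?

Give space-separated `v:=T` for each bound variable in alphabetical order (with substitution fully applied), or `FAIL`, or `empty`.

Answer: FAIL

Derivation:
step 1: unify b ~ List Bool  [subst: {-} | 2 pending]
  bind b := List Bool
step 2: unify Bool ~ ((a -> c) -> List a)  [subst: {b:=List Bool} | 1 pending]
  clash: Bool vs ((a -> c) -> List a)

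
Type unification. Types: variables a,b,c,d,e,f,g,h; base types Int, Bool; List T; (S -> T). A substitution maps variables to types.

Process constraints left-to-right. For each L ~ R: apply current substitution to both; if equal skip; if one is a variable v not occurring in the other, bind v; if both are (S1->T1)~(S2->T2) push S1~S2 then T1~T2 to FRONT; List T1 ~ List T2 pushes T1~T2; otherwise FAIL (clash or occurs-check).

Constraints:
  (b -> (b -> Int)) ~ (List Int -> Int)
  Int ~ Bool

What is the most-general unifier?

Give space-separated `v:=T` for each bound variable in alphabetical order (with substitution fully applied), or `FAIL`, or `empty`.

Answer: FAIL

Derivation:
step 1: unify (b -> (b -> Int)) ~ (List Int -> Int)  [subst: {-} | 1 pending]
  -> decompose arrow: push b~List Int, (b -> Int)~Int
step 2: unify b ~ List Int  [subst: {-} | 2 pending]
  bind b := List Int
step 3: unify (List Int -> Int) ~ Int  [subst: {b:=List Int} | 1 pending]
  clash: (List Int -> Int) vs Int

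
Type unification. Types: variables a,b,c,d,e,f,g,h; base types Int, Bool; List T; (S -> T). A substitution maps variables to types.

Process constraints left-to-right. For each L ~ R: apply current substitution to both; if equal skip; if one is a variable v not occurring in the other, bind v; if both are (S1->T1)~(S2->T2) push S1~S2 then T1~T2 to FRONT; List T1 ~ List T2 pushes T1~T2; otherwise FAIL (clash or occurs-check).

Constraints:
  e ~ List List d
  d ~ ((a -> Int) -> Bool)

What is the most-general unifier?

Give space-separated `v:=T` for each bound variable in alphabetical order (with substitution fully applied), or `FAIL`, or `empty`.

Answer: d:=((a -> Int) -> Bool) e:=List List ((a -> Int) -> Bool)

Derivation:
step 1: unify e ~ List List d  [subst: {-} | 1 pending]
  bind e := List List d
step 2: unify d ~ ((a -> Int) -> Bool)  [subst: {e:=List List d} | 0 pending]
  bind d := ((a -> Int) -> Bool)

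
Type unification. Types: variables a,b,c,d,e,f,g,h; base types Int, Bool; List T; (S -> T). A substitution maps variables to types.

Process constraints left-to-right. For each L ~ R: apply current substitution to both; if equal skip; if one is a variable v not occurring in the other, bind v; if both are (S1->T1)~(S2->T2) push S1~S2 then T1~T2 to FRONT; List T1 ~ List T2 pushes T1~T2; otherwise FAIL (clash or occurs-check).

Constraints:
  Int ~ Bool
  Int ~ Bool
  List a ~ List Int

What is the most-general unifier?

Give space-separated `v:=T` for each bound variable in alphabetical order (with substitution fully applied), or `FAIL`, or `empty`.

step 1: unify Int ~ Bool  [subst: {-} | 2 pending]
  clash: Int vs Bool

Answer: FAIL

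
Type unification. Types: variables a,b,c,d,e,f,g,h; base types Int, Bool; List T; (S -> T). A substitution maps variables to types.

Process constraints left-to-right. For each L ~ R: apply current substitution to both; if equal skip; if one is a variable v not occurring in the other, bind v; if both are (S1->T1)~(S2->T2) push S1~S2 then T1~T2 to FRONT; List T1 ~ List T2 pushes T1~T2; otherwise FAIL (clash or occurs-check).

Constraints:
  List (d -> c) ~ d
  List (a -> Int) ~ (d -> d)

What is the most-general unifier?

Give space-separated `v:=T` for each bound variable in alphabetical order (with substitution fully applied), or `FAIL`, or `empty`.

Answer: FAIL

Derivation:
step 1: unify List (d -> c) ~ d  [subst: {-} | 1 pending]
  occurs-check fail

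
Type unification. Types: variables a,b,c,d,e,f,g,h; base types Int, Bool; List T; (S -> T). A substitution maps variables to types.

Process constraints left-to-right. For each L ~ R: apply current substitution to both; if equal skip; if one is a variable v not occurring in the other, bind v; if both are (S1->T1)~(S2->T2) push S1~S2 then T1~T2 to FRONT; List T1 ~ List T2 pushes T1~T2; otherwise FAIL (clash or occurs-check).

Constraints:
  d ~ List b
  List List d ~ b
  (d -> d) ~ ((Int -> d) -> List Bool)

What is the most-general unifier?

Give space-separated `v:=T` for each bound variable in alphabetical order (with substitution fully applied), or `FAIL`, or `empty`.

Answer: FAIL

Derivation:
step 1: unify d ~ List b  [subst: {-} | 2 pending]
  bind d := List b
step 2: unify List List List b ~ b  [subst: {d:=List b} | 1 pending]
  occurs-check fail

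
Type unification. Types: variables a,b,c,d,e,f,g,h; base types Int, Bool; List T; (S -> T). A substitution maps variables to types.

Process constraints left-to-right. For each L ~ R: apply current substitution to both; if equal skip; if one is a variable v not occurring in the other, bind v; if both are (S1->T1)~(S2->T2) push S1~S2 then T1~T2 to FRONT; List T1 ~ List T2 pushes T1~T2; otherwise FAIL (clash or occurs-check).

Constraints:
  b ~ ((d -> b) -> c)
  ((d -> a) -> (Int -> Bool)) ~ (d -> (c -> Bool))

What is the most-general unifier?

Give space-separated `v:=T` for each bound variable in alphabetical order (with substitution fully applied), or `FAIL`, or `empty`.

step 1: unify b ~ ((d -> b) -> c)  [subst: {-} | 1 pending]
  occurs-check fail: b in ((d -> b) -> c)

Answer: FAIL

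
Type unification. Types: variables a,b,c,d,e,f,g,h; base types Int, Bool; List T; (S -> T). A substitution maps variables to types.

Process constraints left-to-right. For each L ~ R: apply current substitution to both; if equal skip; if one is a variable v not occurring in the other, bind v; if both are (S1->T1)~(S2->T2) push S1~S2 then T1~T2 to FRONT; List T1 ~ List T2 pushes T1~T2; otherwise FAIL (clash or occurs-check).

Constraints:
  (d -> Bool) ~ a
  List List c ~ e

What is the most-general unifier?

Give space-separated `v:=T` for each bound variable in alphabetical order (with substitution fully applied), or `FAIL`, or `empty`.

step 1: unify (d -> Bool) ~ a  [subst: {-} | 1 pending]
  bind a := (d -> Bool)
step 2: unify List List c ~ e  [subst: {a:=(d -> Bool)} | 0 pending]
  bind e := List List c

Answer: a:=(d -> Bool) e:=List List c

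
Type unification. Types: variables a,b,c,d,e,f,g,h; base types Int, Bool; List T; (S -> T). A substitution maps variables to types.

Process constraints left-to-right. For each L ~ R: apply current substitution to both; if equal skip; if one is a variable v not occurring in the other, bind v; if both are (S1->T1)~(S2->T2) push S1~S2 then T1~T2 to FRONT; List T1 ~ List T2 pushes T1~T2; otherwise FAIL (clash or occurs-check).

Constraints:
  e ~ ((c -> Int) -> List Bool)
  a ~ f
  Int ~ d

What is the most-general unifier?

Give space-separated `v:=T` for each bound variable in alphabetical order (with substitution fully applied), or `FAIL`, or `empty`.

step 1: unify e ~ ((c -> Int) -> List Bool)  [subst: {-} | 2 pending]
  bind e := ((c -> Int) -> List Bool)
step 2: unify a ~ f  [subst: {e:=((c -> Int) -> List Bool)} | 1 pending]
  bind a := f
step 3: unify Int ~ d  [subst: {e:=((c -> Int) -> List Bool), a:=f} | 0 pending]
  bind d := Int

Answer: a:=f d:=Int e:=((c -> Int) -> List Bool)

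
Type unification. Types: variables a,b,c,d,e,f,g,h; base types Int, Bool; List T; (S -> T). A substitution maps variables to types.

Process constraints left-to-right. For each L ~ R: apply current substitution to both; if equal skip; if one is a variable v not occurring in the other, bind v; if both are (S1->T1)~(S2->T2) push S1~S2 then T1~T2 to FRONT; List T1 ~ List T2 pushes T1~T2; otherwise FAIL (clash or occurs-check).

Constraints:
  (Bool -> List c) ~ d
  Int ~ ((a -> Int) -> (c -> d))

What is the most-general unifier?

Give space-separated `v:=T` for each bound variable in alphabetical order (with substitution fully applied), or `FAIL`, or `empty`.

step 1: unify (Bool -> List c) ~ d  [subst: {-} | 1 pending]
  bind d := (Bool -> List c)
step 2: unify Int ~ ((a -> Int) -> (c -> (Bool -> List c)))  [subst: {d:=(Bool -> List c)} | 0 pending]
  clash: Int vs ((a -> Int) -> (c -> (Bool -> List c)))

Answer: FAIL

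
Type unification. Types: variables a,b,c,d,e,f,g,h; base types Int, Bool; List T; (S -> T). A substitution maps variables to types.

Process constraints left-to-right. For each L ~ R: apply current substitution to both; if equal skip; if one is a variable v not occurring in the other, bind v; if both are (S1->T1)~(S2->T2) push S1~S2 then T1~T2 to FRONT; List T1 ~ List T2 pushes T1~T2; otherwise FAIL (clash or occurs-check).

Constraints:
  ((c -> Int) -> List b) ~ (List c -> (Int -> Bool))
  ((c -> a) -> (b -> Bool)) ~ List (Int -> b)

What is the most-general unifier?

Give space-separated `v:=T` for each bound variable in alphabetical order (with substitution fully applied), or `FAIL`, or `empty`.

Answer: FAIL

Derivation:
step 1: unify ((c -> Int) -> List b) ~ (List c -> (Int -> Bool))  [subst: {-} | 1 pending]
  -> decompose arrow: push (c -> Int)~List c, List b~(Int -> Bool)
step 2: unify (c -> Int) ~ List c  [subst: {-} | 2 pending]
  clash: (c -> Int) vs List c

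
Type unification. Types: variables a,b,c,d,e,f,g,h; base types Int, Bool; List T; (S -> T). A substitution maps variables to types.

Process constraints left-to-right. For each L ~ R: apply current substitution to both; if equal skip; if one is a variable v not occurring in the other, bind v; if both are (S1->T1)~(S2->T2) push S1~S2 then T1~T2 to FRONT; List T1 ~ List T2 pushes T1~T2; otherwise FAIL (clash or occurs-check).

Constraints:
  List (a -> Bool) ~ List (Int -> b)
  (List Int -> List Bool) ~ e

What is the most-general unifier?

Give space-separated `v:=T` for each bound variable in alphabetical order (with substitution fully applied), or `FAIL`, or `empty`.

Answer: a:=Int b:=Bool e:=(List Int -> List Bool)

Derivation:
step 1: unify List (a -> Bool) ~ List (Int -> b)  [subst: {-} | 1 pending]
  -> decompose List: push (a -> Bool)~(Int -> b)
step 2: unify (a -> Bool) ~ (Int -> b)  [subst: {-} | 1 pending]
  -> decompose arrow: push a~Int, Bool~b
step 3: unify a ~ Int  [subst: {-} | 2 pending]
  bind a := Int
step 4: unify Bool ~ b  [subst: {a:=Int} | 1 pending]
  bind b := Bool
step 5: unify (List Int -> List Bool) ~ e  [subst: {a:=Int, b:=Bool} | 0 pending]
  bind e := (List Int -> List Bool)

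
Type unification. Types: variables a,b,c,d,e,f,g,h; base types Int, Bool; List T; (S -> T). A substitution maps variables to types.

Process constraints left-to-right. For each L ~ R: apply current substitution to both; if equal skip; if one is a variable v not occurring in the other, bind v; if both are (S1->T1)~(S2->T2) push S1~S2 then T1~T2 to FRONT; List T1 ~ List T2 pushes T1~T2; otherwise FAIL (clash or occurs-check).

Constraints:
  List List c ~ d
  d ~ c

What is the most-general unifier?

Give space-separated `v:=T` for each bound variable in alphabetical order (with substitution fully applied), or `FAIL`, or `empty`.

step 1: unify List List c ~ d  [subst: {-} | 1 pending]
  bind d := List List c
step 2: unify List List c ~ c  [subst: {d:=List List c} | 0 pending]
  occurs-check fail

Answer: FAIL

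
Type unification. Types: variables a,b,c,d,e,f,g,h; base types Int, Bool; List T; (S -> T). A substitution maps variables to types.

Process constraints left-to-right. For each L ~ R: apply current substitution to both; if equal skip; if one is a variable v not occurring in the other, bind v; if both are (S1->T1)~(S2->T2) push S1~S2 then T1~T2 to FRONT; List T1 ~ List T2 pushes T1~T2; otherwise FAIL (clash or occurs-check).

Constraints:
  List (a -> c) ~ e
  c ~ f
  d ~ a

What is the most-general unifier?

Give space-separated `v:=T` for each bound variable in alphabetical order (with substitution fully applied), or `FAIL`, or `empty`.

step 1: unify List (a -> c) ~ e  [subst: {-} | 2 pending]
  bind e := List (a -> c)
step 2: unify c ~ f  [subst: {e:=List (a -> c)} | 1 pending]
  bind c := f
step 3: unify d ~ a  [subst: {e:=List (a -> c), c:=f} | 0 pending]
  bind d := a

Answer: c:=f d:=a e:=List (a -> f)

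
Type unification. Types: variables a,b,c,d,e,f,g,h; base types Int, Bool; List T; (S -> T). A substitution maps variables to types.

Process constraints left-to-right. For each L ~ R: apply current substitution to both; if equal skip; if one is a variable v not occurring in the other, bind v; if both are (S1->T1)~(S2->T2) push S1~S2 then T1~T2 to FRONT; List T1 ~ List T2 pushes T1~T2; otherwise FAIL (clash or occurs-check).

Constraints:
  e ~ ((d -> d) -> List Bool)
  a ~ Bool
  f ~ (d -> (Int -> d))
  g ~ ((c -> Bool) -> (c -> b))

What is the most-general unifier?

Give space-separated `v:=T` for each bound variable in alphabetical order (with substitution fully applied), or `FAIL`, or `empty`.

Answer: a:=Bool e:=((d -> d) -> List Bool) f:=(d -> (Int -> d)) g:=((c -> Bool) -> (c -> b))

Derivation:
step 1: unify e ~ ((d -> d) -> List Bool)  [subst: {-} | 3 pending]
  bind e := ((d -> d) -> List Bool)
step 2: unify a ~ Bool  [subst: {e:=((d -> d) -> List Bool)} | 2 pending]
  bind a := Bool
step 3: unify f ~ (d -> (Int -> d))  [subst: {e:=((d -> d) -> List Bool), a:=Bool} | 1 pending]
  bind f := (d -> (Int -> d))
step 4: unify g ~ ((c -> Bool) -> (c -> b))  [subst: {e:=((d -> d) -> List Bool), a:=Bool, f:=(d -> (Int -> d))} | 0 pending]
  bind g := ((c -> Bool) -> (c -> b))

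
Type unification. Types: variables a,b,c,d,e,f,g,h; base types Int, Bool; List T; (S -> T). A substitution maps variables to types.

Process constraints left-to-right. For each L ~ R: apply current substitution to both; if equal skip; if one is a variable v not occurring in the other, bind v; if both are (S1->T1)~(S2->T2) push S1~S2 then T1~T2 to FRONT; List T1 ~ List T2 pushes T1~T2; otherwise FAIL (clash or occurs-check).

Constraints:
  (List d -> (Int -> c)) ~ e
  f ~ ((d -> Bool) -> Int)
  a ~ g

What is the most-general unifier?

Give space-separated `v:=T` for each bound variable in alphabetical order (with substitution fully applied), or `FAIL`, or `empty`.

Answer: a:=g e:=(List d -> (Int -> c)) f:=((d -> Bool) -> Int)

Derivation:
step 1: unify (List d -> (Int -> c)) ~ e  [subst: {-} | 2 pending]
  bind e := (List d -> (Int -> c))
step 2: unify f ~ ((d -> Bool) -> Int)  [subst: {e:=(List d -> (Int -> c))} | 1 pending]
  bind f := ((d -> Bool) -> Int)
step 3: unify a ~ g  [subst: {e:=(List d -> (Int -> c)), f:=((d -> Bool) -> Int)} | 0 pending]
  bind a := g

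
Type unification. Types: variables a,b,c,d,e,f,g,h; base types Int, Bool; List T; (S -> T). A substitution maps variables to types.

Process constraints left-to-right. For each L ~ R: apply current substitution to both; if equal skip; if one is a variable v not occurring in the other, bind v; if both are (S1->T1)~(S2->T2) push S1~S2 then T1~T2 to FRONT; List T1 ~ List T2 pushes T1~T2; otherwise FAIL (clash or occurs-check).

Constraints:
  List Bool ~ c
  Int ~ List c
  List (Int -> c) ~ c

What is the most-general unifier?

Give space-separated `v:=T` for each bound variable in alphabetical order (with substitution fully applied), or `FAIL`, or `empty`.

step 1: unify List Bool ~ c  [subst: {-} | 2 pending]
  bind c := List Bool
step 2: unify Int ~ List List Bool  [subst: {c:=List Bool} | 1 pending]
  clash: Int vs List List Bool

Answer: FAIL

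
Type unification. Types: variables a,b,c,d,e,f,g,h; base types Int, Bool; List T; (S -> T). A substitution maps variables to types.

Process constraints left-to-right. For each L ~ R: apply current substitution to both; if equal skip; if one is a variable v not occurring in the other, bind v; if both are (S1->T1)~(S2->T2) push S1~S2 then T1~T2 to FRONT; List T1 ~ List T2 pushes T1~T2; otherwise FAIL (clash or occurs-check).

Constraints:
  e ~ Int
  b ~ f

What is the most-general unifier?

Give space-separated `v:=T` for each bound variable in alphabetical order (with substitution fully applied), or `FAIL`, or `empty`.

step 1: unify e ~ Int  [subst: {-} | 1 pending]
  bind e := Int
step 2: unify b ~ f  [subst: {e:=Int} | 0 pending]
  bind b := f

Answer: b:=f e:=Int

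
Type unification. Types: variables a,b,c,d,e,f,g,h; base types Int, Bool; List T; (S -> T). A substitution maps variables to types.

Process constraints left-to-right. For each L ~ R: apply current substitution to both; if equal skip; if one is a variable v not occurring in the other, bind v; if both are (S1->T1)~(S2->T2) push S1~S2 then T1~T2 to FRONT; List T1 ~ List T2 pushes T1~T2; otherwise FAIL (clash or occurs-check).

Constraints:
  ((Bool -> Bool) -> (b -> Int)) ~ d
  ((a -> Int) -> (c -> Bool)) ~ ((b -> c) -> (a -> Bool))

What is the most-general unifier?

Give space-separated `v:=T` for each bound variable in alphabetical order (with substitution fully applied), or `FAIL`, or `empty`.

Answer: a:=Int b:=Int c:=Int d:=((Bool -> Bool) -> (Int -> Int))

Derivation:
step 1: unify ((Bool -> Bool) -> (b -> Int)) ~ d  [subst: {-} | 1 pending]
  bind d := ((Bool -> Bool) -> (b -> Int))
step 2: unify ((a -> Int) -> (c -> Bool)) ~ ((b -> c) -> (a -> Bool))  [subst: {d:=((Bool -> Bool) -> (b -> Int))} | 0 pending]
  -> decompose arrow: push (a -> Int)~(b -> c), (c -> Bool)~(a -> Bool)
step 3: unify (a -> Int) ~ (b -> c)  [subst: {d:=((Bool -> Bool) -> (b -> Int))} | 1 pending]
  -> decompose arrow: push a~b, Int~c
step 4: unify a ~ b  [subst: {d:=((Bool -> Bool) -> (b -> Int))} | 2 pending]
  bind a := b
step 5: unify Int ~ c  [subst: {d:=((Bool -> Bool) -> (b -> Int)), a:=b} | 1 pending]
  bind c := Int
step 6: unify (Int -> Bool) ~ (b -> Bool)  [subst: {d:=((Bool -> Bool) -> (b -> Int)), a:=b, c:=Int} | 0 pending]
  -> decompose arrow: push Int~b, Bool~Bool
step 7: unify Int ~ b  [subst: {d:=((Bool -> Bool) -> (b -> Int)), a:=b, c:=Int} | 1 pending]
  bind b := Int
step 8: unify Bool ~ Bool  [subst: {d:=((Bool -> Bool) -> (b -> Int)), a:=b, c:=Int, b:=Int} | 0 pending]
  -> identical, skip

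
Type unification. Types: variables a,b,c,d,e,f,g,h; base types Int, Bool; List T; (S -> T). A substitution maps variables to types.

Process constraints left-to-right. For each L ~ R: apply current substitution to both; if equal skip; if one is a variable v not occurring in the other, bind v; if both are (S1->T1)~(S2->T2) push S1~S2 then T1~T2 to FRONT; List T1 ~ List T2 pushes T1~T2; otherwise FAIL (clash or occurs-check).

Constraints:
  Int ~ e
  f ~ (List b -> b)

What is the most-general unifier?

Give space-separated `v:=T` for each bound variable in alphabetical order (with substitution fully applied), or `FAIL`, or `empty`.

step 1: unify Int ~ e  [subst: {-} | 1 pending]
  bind e := Int
step 2: unify f ~ (List b -> b)  [subst: {e:=Int} | 0 pending]
  bind f := (List b -> b)

Answer: e:=Int f:=(List b -> b)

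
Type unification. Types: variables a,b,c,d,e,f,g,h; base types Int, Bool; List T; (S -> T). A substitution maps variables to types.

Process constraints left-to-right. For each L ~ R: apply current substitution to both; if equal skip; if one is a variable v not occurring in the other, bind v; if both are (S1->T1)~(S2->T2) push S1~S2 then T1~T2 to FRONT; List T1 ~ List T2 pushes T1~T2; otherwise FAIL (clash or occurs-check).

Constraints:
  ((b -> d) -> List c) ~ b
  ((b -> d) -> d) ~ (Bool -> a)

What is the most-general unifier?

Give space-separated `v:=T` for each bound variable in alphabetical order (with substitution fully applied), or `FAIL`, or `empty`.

step 1: unify ((b -> d) -> List c) ~ b  [subst: {-} | 1 pending]
  occurs-check fail

Answer: FAIL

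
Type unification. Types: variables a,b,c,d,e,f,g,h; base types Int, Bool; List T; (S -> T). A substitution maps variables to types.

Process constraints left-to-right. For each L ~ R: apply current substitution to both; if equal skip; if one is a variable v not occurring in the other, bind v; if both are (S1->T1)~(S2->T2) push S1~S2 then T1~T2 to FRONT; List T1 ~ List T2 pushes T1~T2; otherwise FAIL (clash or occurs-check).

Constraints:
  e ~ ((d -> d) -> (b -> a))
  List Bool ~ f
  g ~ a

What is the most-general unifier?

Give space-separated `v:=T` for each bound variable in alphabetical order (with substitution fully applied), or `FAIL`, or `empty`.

step 1: unify e ~ ((d -> d) -> (b -> a))  [subst: {-} | 2 pending]
  bind e := ((d -> d) -> (b -> a))
step 2: unify List Bool ~ f  [subst: {e:=((d -> d) -> (b -> a))} | 1 pending]
  bind f := List Bool
step 3: unify g ~ a  [subst: {e:=((d -> d) -> (b -> a)), f:=List Bool} | 0 pending]
  bind g := a

Answer: e:=((d -> d) -> (b -> a)) f:=List Bool g:=a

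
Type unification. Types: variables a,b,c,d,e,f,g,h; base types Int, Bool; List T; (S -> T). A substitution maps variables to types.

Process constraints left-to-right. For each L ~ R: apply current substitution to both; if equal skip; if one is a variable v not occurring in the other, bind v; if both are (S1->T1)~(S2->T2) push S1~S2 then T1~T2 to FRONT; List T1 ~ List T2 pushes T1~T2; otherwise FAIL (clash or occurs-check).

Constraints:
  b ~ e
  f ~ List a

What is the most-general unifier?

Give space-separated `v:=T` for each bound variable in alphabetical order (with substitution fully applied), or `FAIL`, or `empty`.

step 1: unify b ~ e  [subst: {-} | 1 pending]
  bind b := e
step 2: unify f ~ List a  [subst: {b:=e} | 0 pending]
  bind f := List a

Answer: b:=e f:=List a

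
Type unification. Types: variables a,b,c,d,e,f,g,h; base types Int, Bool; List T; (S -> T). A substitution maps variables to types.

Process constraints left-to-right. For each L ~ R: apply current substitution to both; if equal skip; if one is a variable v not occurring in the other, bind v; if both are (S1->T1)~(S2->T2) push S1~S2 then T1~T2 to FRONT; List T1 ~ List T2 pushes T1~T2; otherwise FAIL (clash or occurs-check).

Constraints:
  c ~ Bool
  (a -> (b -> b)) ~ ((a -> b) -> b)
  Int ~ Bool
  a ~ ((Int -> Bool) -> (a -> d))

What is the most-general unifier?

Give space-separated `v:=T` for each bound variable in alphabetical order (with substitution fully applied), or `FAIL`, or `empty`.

Answer: FAIL

Derivation:
step 1: unify c ~ Bool  [subst: {-} | 3 pending]
  bind c := Bool
step 2: unify (a -> (b -> b)) ~ ((a -> b) -> b)  [subst: {c:=Bool} | 2 pending]
  -> decompose arrow: push a~(a -> b), (b -> b)~b
step 3: unify a ~ (a -> b)  [subst: {c:=Bool} | 3 pending]
  occurs-check fail: a in (a -> b)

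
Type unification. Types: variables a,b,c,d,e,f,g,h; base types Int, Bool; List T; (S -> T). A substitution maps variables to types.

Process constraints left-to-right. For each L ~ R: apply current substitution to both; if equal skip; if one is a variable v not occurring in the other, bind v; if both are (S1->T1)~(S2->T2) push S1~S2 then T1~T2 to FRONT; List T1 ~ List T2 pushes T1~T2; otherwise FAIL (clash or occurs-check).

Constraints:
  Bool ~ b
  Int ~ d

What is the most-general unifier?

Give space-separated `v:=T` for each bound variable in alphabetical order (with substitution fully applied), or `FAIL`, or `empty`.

step 1: unify Bool ~ b  [subst: {-} | 1 pending]
  bind b := Bool
step 2: unify Int ~ d  [subst: {b:=Bool} | 0 pending]
  bind d := Int

Answer: b:=Bool d:=Int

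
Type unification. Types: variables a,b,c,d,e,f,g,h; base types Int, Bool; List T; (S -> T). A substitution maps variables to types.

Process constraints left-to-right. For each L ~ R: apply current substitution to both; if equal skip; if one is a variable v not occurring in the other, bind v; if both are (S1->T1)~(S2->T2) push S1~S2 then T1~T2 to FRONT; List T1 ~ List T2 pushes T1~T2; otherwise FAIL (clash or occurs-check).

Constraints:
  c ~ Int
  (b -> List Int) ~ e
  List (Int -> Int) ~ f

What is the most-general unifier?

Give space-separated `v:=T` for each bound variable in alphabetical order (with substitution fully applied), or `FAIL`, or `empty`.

step 1: unify c ~ Int  [subst: {-} | 2 pending]
  bind c := Int
step 2: unify (b -> List Int) ~ e  [subst: {c:=Int} | 1 pending]
  bind e := (b -> List Int)
step 3: unify List (Int -> Int) ~ f  [subst: {c:=Int, e:=(b -> List Int)} | 0 pending]
  bind f := List (Int -> Int)

Answer: c:=Int e:=(b -> List Int) f:=List (Int -> Int)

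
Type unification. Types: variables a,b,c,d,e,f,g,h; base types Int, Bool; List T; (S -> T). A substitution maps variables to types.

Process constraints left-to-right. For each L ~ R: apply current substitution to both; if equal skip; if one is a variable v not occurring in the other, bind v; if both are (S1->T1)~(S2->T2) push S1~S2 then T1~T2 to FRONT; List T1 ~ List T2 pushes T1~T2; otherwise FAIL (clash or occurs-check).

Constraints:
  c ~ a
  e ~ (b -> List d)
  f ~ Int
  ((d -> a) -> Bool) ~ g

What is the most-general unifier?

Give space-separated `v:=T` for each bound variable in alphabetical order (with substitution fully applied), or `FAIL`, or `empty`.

Answer: c:=a e:=(b -> List d) f:=Int g:=((d -> a) -> Bool)

Derivation:
step 1: unify c ~ a  [subst: {-} | 3 pending]
  bind c := a
step 2: unify e ~ (b -> List d)  [subst: {c:=a} | 2 pending]
  bind e := (b -> List d)
step 3: unify f ~ Int  [subst: {c:=a, e:=(b -> List d)} | 1 pending]
  bind f := Int
step 4: unify ((d -> a) -> Bool) ~ g  [subst: {c:=a, e:=(b -> List d), f:=Int} | 0 pending]
  bind g := ((d -> a) -> Bool)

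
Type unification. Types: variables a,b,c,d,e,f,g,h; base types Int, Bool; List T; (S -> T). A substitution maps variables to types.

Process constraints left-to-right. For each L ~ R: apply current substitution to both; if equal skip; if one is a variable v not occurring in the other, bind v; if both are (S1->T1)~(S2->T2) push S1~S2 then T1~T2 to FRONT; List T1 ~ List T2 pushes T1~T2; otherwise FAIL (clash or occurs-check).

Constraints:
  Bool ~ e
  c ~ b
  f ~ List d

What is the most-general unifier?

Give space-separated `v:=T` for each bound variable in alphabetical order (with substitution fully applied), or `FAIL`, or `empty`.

Answer: c:=b e:=Bool f:=List d

Derivation:
step 1: unify Bool ~ e  [subst: {-} | 2 pending]
  bind e := Bool
step 2: unify c ~ b  [subst: {e:=Bool} | 1 pending]
  bind c := b
step 3: unify f ~ List d  [subst: {e:=Bool, c:=b} | 0 pending]
  bind f := List d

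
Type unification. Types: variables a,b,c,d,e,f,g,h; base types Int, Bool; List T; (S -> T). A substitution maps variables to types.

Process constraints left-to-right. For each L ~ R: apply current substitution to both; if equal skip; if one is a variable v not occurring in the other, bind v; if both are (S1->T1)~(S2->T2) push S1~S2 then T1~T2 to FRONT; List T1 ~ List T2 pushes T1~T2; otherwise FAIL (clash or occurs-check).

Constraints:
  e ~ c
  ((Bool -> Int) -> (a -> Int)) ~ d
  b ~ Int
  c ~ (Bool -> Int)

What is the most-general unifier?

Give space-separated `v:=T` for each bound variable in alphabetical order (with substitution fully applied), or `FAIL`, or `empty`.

Answer: b:=Int c:=(Bool -> Int) d:=((Bool -> Int) -> (a -> Int)) e:=(Bool -> Int)

Derivation:
step 1: unify e ~ c  [subst: {-} | 3 pending]
  bind e := c
step 2: unify ((Bool -> Int) -> (a -> Int)) ~ d  [subst: {e:=c} | 2 pending]
  bind d := ((Bool -> Int) -> (a -> Int))
step 3: unify b ~ Int  [subst: {e:=c, d:=((Bool -> Int) -> (a -> Int))} | 1 pending]
  bind b := Int
step 4: unify c ~ (Bool -> Int)  [subst: {e:=c, d:=((Bool -> Int) -> (a -> Int)), b:=Int} | 0 pending]
  bind c := (Bool -> Int)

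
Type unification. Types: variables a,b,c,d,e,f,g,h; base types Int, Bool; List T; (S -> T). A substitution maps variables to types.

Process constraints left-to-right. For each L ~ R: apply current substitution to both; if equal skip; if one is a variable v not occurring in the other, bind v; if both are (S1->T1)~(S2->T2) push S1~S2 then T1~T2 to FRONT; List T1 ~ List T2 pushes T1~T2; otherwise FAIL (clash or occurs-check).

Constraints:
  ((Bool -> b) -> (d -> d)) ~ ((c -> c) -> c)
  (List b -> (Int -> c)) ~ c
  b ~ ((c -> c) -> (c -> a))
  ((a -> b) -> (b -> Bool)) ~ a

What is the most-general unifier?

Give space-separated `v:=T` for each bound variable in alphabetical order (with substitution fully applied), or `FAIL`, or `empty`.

step 1: unify ((Bool -> b) -> (d -> d)) ~ ((c -> c) -> c)  [subst: {-} | 3 pending]
  -> decompose arrow: push (Bool -> b)~(c -> c), (d -> d)~c
step 2: unify (Bool -> b) ~ (c -> c)  [subst: {-} | 4 pending]
  -> decompose arrow: push Bool~c, b~c
step 3: unify Bool ~ c  [subst: {-} | 5 pending]
  bind c := Bool
step 4: unify b ~ Bool  [subst: {c:=Bool} | 4 pending]
  bind b := Bool
step 5: unify (d -> d) ~ Bool  [subst: {c:=Bool, b:=Bool} | 3 pending]
  clash: (d -> d) vs Bool

Answer: FAIL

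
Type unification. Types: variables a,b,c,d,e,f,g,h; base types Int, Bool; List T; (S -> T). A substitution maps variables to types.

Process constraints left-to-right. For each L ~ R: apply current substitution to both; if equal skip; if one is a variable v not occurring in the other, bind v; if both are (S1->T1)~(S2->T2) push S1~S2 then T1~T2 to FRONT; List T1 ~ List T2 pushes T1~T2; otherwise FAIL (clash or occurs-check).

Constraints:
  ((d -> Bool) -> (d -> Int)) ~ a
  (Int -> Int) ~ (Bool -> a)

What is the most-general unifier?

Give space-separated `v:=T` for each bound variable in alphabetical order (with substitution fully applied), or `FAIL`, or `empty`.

step 1: unify ((d -> Bool) -> (d -> Int)) ~ a  [subst: {-} | 1 pending]
  bind a := ((d -> Bool) -> (d -> Int))
step 2: unify (Int -> Int) ~ (Bool -> ((d -> Bool) -> (d -> Int)))  [subst: {a:=((d -> Bool) -> (d -> Int))} | 0 pending]
  -> decompose arrow: push Int~Bool, Int~((d -> Bool) -> (d -> Int))
step 3: unify Int ~ Bool  [subst: {a:=((d -> Bool) -> (d -> Int))} | 1 pending]
  clash: Int vs Bool

Answer: FAIL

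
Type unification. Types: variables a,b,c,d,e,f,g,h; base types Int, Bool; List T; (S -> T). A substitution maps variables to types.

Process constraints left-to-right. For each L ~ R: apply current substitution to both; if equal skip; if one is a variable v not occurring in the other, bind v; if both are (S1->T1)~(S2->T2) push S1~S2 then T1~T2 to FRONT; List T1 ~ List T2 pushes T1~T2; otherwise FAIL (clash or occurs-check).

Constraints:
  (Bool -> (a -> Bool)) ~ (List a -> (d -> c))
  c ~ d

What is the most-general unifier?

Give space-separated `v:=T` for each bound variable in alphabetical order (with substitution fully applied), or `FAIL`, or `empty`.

Answer: FAIL

Derivation:
step 1: unify (Bool -> (a -> Bool)) ~ (List a -> (d -> c))  [subst: {-} | 1 pending]
  -> decompose arrow: push Bool~List a, (a -> Bool)~(d -> c)
step 2: unify Bool ~ List a  [subst: {-} | 2 pending]
  clash: Bool vs List a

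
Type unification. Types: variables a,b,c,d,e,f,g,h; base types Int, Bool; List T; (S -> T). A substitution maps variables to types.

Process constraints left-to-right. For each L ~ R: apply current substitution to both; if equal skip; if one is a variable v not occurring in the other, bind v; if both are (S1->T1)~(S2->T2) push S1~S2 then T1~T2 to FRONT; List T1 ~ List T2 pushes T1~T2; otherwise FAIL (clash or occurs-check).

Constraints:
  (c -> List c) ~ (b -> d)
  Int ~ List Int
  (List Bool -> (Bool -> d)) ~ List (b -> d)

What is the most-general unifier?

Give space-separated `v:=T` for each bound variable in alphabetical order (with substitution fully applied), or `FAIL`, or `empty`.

step 1: unify (c -> List c) ~ (b -> d)  [subst: {-} | 2 pending]
  -> decompose arrow: push c~b, List c~d
step 2: unify c ~ b  [subst: {-} | 3 pending]
  bind c := b
step 3: unify List b ~ d  [subst: {c:=b} | 2 pending]
  bind d := List b
step 4: unify Int ~ List Int  [subst: {c:=b, d:=List b} | 1 pending]
  clash: Int vs List Int

Answer: FAIL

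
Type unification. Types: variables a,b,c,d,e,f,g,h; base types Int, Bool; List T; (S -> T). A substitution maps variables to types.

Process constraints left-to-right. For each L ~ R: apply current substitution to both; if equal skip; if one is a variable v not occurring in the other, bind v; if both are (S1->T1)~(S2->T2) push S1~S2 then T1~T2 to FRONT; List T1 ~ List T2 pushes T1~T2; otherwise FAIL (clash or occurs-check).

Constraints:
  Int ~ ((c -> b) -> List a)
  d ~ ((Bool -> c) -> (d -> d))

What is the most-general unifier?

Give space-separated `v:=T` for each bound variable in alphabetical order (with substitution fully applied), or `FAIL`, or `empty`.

Answer: FAIL

Derivation:
step 1: unify Int ~ ((c -> b) -> List a)  [subst: {-} | 1 pending]
  clash: Int vs ((c -> b) -> List a)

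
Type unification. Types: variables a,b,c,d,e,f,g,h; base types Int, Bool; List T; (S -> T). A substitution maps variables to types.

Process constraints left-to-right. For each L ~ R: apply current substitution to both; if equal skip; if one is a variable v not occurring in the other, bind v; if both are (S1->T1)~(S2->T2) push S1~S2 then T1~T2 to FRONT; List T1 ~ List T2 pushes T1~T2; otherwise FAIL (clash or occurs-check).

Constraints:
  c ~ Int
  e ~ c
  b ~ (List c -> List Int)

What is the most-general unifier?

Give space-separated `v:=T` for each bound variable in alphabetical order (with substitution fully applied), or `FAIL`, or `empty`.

Answer: b:=(List Int -> List Int) c:=Int e:=Int

Derivation:
step 1: unify c ~ Int  [subst: {-} | 2 pending]
  bind c := Int
step 2: unify e ~ Int  [subst: {c:=Int} | 1 pending]
  bind e := Int
step 3: unify b ~ (List Int -> List Int)  [subst: {c:=Int, e:=Int} | 0 pending]
  bind b := (List Int -> List Int)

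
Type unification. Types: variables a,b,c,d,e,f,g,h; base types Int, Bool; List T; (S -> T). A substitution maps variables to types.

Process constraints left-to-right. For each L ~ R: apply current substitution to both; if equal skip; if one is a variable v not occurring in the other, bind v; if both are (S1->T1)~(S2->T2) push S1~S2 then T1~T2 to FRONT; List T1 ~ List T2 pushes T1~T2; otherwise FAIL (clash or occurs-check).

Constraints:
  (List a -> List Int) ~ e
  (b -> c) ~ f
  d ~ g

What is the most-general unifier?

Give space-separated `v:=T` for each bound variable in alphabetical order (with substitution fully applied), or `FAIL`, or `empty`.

Answer: d:=g e:=(List a -> List Int) f:=(b -> c)

Derivation:
step 1: unify (List a -> List Int) ~ e  [subst: {-} | 2 pending]
  bind e := (List a -> List Int)
step 2: unify (b -> c) ~ f  [subst: {e:=(List a -> List Int)} | 1 pending]
  bind f := (b -> c)
step 3: unify d ~ g  [subst: {e:=(List a -> List Int), f:=(b -> c)} | 0 pending]
  bind d := g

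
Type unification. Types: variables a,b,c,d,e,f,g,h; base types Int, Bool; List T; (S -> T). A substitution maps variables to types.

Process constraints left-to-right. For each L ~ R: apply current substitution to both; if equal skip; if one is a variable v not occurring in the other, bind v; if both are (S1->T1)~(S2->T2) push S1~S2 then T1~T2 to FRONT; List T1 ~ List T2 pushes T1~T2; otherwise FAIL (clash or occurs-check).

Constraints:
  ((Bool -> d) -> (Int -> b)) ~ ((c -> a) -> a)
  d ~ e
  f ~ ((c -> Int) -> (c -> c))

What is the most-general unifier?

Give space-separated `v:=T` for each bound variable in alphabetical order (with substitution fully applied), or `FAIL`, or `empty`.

Answer: a:=(Int -> b) c:=Bool d:=(Int -> b) e:=(Int -> b) f:=((Bool -> Int) -> (Bool -> Bool))

Derivation:
step 1: unify ((Bool -> d) -> (Int -> b)) ~ ((c -> a) -> a)  [subst: {-} | 2 pending]
  -> decompose arrow: push (Bool -> d)~(c -> a), (Int -> b)~a
step 2: unify (Bool -> d) ~ (c -> a)  [subst: {-} | 3 pending]
  -> decompose arrow: push Bool~c, d~a
step 3: unify Bool ~ c  [subst: {-} | 4 pending]
  bind c := Bool
step 4: unify d ~ a  [subst: {c:=Bool} | 3 pending]
  bind d := a
step 5: unify (Int -> b) ~ a  [subst: {c:=Bool, d:=a} | 2 pending]
  bind a := (Int -> b)
step 6: unify (Int -> b) ~ e  [subst: {c:=Bool, d:=a, a:=(Int -> b)} | 1 pending]
  bind e := (Int -> b)
step 7: unify f ~ ((Bool -> Int) -> (Bool -> Bool))  [subst: {c:=Bool, d:=a, a:=(Int -> b), e:=(Int -> b)} | 0 pending]
  bind f := ((Bool -> Int) -> (Bool -> Bool))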